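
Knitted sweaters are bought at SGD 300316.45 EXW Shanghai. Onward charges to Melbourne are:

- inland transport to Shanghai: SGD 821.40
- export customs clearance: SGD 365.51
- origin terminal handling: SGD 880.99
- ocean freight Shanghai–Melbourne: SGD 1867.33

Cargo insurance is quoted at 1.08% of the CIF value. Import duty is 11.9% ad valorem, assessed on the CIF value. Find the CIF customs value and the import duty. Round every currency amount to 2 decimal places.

CIF value: SGD 307573.47; import duty: SGD 36601.24

Let C be the CIF value. C = EXW price + pre-shipment costs + freight + 1.08% × C
C − 1.08% × C = 300316.45 + 821.40 + 365.51 + 880.99 + 1867.33
0.9892 × C = 304251.68
C = 304251.68 / 0.9892 = 307573.47
Insurance premium = 1.08% × 307573.47 = 3321.79
Import duty = 307573.47 × 11.9% = 36601.24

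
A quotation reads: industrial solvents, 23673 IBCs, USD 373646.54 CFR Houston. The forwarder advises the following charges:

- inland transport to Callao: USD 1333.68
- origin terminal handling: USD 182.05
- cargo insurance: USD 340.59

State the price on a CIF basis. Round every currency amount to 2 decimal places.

Not relevant to the conversion: origin terminal, inland to port — on the seller under both CFR and CIF; already in the CFR price and stays in the CIF price.
From CFR to CIF, the seller additionally bears: insurance.
CIF price = 373646.54 + 340.59 = 373987.13

CIF price: USD 373987.13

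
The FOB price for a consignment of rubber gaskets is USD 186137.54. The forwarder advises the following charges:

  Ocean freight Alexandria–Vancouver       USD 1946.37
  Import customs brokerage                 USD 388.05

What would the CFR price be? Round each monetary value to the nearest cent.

Not relevant to the conversion: brokerage — on the buyer under both terms; not part of either seller's price.
From FOB to CFR, the seller additionally bears: freight.
CFR price = 186137.54 + 1946.37 = 188083.91

CFR price: USD 188083.91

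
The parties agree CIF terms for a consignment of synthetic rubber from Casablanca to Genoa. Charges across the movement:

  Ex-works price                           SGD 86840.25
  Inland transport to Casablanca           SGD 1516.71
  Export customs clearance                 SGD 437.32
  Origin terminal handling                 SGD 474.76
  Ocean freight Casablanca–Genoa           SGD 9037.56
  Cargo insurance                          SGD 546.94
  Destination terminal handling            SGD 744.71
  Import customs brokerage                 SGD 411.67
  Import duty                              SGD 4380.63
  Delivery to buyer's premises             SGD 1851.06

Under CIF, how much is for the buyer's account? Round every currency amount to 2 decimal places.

CIF: the seller pays costs through ocean freight and marine insurance to the destination port.
Seller's account: goods 86840.25 + inland to port 1516.71 + export clearance 437.32 + origin terminal 474.76 + freight 9037.56 + insurance 546.94 = 98853.54
Buyer's account: destination terminal 744.71 + brokerage 411.67 + duty 4380.63 + delivery 1851.06 = 7388.07

Buyer's account: SGD 7388.07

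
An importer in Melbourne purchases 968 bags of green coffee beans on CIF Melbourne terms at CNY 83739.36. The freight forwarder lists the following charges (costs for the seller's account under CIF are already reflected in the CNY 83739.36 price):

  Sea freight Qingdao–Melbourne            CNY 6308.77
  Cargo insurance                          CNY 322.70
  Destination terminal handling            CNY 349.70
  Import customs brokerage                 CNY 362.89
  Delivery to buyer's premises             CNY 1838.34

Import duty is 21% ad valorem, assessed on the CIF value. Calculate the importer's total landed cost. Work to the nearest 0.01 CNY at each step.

Total landed cost: CNY 103875.56

CIF: the seller pays costs through ocean freight and marine insurance to the destination port.
Already in the invoice (seller's account under CIF): freight, insurance — exclude.
The CIF price already equals the CIF value: 83739.36
Import duty = 83739.36 × 21% = 17585.27
Buyer bears: destination terminal 349.70 + brokerage 362.89 + delivery 1838.34 + duty 17585.27 = 20136.20
Landed cost = invoice 83739.36 + 20136.20 = 103875.56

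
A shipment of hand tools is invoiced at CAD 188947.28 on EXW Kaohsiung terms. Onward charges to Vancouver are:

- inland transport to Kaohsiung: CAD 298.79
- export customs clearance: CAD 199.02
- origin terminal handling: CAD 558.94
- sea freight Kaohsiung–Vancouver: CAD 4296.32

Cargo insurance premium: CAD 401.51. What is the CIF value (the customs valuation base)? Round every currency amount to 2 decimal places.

CIF = EXW price + pre-shipment costs + freight + insurance
CIF = 188947.28 + 298.79 + 199.02 + 558.94 + 4296.32 + 401.51 = 194701.86

CIF value: CAD 194701.86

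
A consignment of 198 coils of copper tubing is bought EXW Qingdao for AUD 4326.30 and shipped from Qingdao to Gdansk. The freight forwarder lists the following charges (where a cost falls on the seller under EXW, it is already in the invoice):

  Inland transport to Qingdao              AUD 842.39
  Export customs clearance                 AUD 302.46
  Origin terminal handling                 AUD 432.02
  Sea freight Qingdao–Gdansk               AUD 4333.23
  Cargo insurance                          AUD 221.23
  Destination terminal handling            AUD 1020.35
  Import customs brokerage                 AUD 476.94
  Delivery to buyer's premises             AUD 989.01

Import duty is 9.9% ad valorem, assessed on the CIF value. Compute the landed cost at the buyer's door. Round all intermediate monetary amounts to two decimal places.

EXW: the seller makes goods available at their premises; the buyer bears all onward costs.
CIF value = EXW price + inland to port + export clearance + origin terminal + freight + insurance = 4326.30 + 842.39 + 302.46 + 432.02 + 4333.23 + 221.23 = 10457.63
Import duty = 10457.63 × 9.9% = 1035.31
Buyer bears: inland to port 842.39 + export clearance 302.46 + origin terminal 432.02 + freight 4333.23 + insurance 221.23 + destination terminal 1020.35 + brokerage 476.94 + delivery 989.01 + duty 1035.31 = 9652.94
Landed cost = invoice 4326.30 + 9652.94 = 13979.24

Total landed cost: AUD 13979.24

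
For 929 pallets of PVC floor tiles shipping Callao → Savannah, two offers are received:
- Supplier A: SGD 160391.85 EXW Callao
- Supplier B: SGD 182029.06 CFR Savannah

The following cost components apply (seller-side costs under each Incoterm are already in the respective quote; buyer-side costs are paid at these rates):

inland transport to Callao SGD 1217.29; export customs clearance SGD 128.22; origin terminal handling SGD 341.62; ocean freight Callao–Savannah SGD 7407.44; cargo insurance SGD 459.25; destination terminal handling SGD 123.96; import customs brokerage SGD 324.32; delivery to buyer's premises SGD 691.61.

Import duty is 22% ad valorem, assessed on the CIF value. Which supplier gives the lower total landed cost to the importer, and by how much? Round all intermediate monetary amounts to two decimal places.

Supplier A (EXW):
CIF value = EXW price + inland to port + export clearance + origin terminal + freight + insurance = 160391.85 + 1217.29 + 128.22 + 341.62 + 7407.44 + 459.25 = 169945.67
Import duty = 169945.67 × 22% = 37388.05
Buyer bears (A): 1217.29 + 128.22 + 341.62 + 7407.44 + 459.25 + 123.96 + 324.32 + 691.61 = 10693.71
Landed cost (A) = invoice 160391.85 + 10693.71 + duty 37388.05 = 208473.61
Supplier B (CFR):
CIF value = CFR price + insurance = 182029.06 + 459.25 = 182488.31
Import duty = 182488.31 × 22% = 40147.43
Buyer bears (B): 459.25 + 123.96 + 324.32 + 691.61 = 1599.14
Landed cost (B) = invoice 182029.06 + 1599.14 + duty 40147.43 = 223775.63
Difference = |208473.61 − 223775.63| = 15302.02

Supplier A is cheaper by SGD 15302.02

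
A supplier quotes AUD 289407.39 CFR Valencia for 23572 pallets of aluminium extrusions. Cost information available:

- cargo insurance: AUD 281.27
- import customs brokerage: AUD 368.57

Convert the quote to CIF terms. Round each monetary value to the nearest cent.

Not relevant to the conversion: brokerage — on the buyer under both terms; not part of either seller's price.
From CFR to CIF, the seller additionally bears: insurance.
CIF price = 289407.39 + 281.27 = 289688.66

CIF price: AUD 289688.66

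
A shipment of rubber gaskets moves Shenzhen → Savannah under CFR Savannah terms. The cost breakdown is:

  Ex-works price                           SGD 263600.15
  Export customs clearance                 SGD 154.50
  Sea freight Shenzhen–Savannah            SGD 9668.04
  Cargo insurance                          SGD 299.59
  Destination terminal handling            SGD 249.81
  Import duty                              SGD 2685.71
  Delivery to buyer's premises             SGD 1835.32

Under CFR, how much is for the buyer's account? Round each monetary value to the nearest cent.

CFR: the seller pays costs through ocean freight to the destination port, but not insurance.
Seller's account: goods 263600.15 + export clearance 154.50 + freight 9668.04 = 273422.69
Buyer's account: insurance 299.59 + destination terminal 249.81 + duty 2685.71 + delivery 1835.32 = 5070.43

Buyer's account: SGD 5070.43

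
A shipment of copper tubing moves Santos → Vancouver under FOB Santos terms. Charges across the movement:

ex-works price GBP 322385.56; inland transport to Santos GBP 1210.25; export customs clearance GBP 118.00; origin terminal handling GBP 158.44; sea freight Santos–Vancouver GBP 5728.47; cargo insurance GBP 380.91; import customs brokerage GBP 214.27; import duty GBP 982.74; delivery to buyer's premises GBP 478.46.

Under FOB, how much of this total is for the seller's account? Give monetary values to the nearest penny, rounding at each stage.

Seller's account: GBP 323872.25

FOB: the seller bears costs until goods are on board at the origin port; the buyer bears freight, insurance and all costs thereafter.
Seller's account: goods 322385.56 + inland to port 1210.25 + export clearance 118.00 + origin terminal 158.44 = 323872.25
Buyer's account: freight 5728.47 + insurance 380.91 + brokerage 214.27 + duty 982.74 + delivery 478.46 = 7784.85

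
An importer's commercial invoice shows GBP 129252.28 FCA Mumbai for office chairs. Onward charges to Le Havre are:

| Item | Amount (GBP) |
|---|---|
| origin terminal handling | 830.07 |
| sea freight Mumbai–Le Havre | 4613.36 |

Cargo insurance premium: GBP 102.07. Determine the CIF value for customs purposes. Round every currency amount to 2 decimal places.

CIF value: GBP 134797.78

CIF = FCA price + pre-shipment costs + freight + insurance
CIF = 129252.28 + 830.07 + 4613.36 + 102.07 = 134797.78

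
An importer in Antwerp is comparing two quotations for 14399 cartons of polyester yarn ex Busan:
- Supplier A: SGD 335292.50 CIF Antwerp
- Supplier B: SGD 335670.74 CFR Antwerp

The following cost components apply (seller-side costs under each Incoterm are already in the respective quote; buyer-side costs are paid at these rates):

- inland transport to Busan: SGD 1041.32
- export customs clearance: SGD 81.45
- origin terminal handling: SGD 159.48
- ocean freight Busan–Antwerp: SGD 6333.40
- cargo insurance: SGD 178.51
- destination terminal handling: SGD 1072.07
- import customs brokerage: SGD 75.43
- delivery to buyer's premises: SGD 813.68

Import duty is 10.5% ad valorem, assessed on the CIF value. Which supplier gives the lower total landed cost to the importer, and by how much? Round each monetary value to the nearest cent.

Supplier A is cheaper by SGD 615.21

Supplier A (CIF):
The CIF price already equals the CIF value: 335292.50
Import duty = 335292.50 × 10.5% = 35205.71
Buyer bears (A): 1072.07 + 75.43 + 813.68 = 1961.18
Landed cost (A) = invoice 335292.50 + 1961.18 + duty 35205.71 = 372459.39
Supplier B (CFR):
CIF value = CFR price + insurance = 335670.74 + 178.51 = 335849.25
Import duty = 335849.25 × 10.5% = 35264.17
Buyer bears (B): 178.51 + 1072.07 + 75.43 + 813.68 = 2139.69
Landed cost (B) = invoice 335670.74 + 2139.69 + duty 35264.17 = 373074.60
Difference = |372459.39 − 373074.60| = 615.21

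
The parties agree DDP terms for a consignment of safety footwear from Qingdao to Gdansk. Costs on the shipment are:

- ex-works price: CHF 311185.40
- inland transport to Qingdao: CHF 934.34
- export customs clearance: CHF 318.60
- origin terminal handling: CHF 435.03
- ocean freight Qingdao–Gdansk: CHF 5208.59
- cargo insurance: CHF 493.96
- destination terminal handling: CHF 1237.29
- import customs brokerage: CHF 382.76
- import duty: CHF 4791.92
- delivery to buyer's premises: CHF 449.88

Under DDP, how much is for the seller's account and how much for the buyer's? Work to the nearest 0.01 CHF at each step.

Seller: CHF 325437.77; buyer: CHF 0.00

DDP: the seller bears all costs including import duty.
Seller's account: goods 311185.40 + inland to port 934.34 + export clearance 318.60 + origin terminal 435.03 + freight 5208.59 + insurance 493.96 + destination terminal 1237.29 + brokerage 382.76 + duty 4791.92 + delivery 449.88 = 325437.77
Buyer's account: 0.00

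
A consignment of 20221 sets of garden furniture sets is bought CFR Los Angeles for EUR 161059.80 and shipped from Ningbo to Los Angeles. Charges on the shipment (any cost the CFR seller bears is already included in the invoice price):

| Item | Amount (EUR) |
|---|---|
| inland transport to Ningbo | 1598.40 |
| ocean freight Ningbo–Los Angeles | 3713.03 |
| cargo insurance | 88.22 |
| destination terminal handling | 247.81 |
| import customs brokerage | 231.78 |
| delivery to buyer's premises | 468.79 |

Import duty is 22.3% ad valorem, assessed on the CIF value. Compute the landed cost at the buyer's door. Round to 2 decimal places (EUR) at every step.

Total landed cost: EUR 198032.41

CFR: the seller pays costs through ocean freight to the destination port, but not insurance.
Already in the invoice (seller's account under CFR): inland to port, freight — exclude.
CIF value = CFR price + insurance = 161059.80 + 88.22 = 161148.02
Import duty = 161148.02 × 22.3% = 35936.01
Buyer bears: insurance 88.22 + destination terminal 247.81 + brokerage 231.78 + delivery 468.79 + duty 35936.01 = 36972.61
Landed cost = invoice 161059.80 + 36972.61 = 198032.41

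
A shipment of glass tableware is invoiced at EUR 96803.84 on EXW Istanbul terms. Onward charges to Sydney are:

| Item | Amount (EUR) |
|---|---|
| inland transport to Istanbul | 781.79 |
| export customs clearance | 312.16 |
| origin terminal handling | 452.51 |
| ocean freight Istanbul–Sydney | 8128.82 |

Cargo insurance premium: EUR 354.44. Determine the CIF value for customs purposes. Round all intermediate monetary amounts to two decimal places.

CIF = EXW price + pre-shipment costs + freight + insurance
CIF = 96803.84 + 781.79 + 312.16 + 452.51 + 8128.82 + 354.44 = 106833.56

CIF value: EUR 106833.56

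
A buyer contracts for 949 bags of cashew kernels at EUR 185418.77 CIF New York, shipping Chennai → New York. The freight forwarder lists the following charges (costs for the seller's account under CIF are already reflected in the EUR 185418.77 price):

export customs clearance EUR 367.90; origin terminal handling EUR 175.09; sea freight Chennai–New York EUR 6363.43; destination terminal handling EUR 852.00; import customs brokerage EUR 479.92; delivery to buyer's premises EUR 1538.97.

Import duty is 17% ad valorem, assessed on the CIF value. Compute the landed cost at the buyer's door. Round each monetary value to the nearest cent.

Total landed cost: EUR 219810.85

CIF: the seller pays costs through ocean freight and marine insurance to the destination port.
Already in the invoice (seller's account under CIF): export clearance, origin terminal, freight — exclude.
The CIF price already equals the CIF value: 185418.77
Import duty = 185418.77 × 17% = 31521.19
Buyer bears: destination terminal 852.00 + brokerage 479.92 + delivery 1538.97 + duty 31521.19 = 34392.08
Landed cost = invoice 185418.77 + 34392.08 = 219810.85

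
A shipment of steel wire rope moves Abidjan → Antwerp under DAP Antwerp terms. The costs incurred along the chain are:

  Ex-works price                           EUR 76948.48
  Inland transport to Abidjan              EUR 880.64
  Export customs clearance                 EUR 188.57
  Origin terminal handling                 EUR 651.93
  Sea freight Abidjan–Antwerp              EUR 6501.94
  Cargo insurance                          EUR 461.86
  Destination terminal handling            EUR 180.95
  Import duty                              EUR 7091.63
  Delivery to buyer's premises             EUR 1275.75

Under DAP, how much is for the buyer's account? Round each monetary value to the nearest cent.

DAP: the seller bears all costs to the named destination except import duty and clearance.
Seller's account: goods 76948.48 + inland to port 880.64 + export clearance 188.57 + origin terminal 651.93 + freight 6501.94 + insurance 461.86 + destination terminal 180.95 + delivery 1275.75 = 87090.12
Buyer's account: duty 7091.63 = 7091.63

Buyer's account: EUR 7091.63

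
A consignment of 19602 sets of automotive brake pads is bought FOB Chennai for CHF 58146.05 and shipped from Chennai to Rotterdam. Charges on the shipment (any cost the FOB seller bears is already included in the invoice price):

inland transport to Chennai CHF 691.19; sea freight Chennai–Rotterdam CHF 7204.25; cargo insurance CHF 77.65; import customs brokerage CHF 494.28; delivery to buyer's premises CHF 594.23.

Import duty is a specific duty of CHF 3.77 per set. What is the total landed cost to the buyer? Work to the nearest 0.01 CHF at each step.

FOB: the seller bears costs until goods are on board at the origin port; the buyer bears freight, insurance and all costs thereafter.
Already in the invoice (seller's account under FOB): inland to port — exclude.
CIF value = FOB price + freight + insurance = 58146.05 + 7204.25 + 77.65 = 65427.95
Import duty = 19602 × 3.77 = 73899.54
Buyer bears: freight 7204.25 + insurance 77.65 + brokerage 494.28 + delivery 594.23 + duty 73899.54 = 82269.95
Landed cost = invoice 58146.05 + 82269.95 = 140416.00

Total landed cost: CHF 140416.00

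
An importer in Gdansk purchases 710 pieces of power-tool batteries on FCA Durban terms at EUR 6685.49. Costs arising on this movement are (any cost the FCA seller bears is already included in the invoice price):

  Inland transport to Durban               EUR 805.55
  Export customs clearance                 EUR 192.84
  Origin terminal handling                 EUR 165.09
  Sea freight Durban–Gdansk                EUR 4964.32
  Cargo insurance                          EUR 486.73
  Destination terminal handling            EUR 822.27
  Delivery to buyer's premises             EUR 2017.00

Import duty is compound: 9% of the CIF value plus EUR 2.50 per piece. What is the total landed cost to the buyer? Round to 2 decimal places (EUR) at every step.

FCA: the seller delivers export-cleared goods to the carrier; the buyer bears costs from that point.
Already in the invoice (seller's account under FCA): inland to port, export clearance — exclude.
CIF value = FCA price + origin terminal + freight + insurance = 6685.49 + 165.09 + 4964.32 + 486.73 = 12301.63
Ad valorem component: 12301.63 × 9% = 1107.15
Specific component: 710 × 2.50 = 1775.00
Import duty = 1107.15 + 1775.00 = 2882.15
Buyer bears: origin terminal 165.09 + freight 4964.32 + insurance 486.73 + destination terminal 822.27 + delivery 2017.00 + duty 2882.15 = 11337.56
Landed cost = invoice 6685.49 + 11337.56 = 18023.05

Total landed cost: EUR 18023.05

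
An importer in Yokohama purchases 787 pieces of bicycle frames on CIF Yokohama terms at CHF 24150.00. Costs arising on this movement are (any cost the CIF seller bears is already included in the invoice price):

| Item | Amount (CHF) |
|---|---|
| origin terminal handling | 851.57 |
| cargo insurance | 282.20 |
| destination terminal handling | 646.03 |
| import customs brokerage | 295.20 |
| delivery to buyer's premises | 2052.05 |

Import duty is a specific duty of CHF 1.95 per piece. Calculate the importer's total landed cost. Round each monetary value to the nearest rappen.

Total landed cost: CHF 28677.93

CIF: the seller pays costs through ocean freight and marine insurance to the destination port.
Already in the invoice (seller's account under CIF): origin terminal, insurance — exclude.
The CIF price already equals the CIF value: 24150.00
Import duty = 787 × 1.95 = 1534.65
Buyer bears: destination terminal 646.03 + brokerage 295.20 + delivery 2052.05 + duty 1534.65 = 4527.93
Landed cost = invoice 24150.00 + 4527.93 = 28677.93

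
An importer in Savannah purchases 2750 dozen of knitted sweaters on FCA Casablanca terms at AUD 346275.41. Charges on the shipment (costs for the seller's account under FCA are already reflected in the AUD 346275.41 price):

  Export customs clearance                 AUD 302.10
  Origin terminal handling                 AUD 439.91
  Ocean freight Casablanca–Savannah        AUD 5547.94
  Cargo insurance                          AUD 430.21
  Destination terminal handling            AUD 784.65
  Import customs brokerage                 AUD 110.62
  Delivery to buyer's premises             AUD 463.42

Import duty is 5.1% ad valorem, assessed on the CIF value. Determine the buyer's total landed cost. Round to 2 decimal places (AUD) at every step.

FCA: the seller delivers export-cleared goods to the carrier; the buyer bears costs from that point.
Already in the invoice (seller's account under FCA): export clearance — exclude.
CIF value = FCA price + origin terminal + freight + insurance = 346275.41 + 439.91 + 5547.94 + 430.21 = 352693.47
Import duty = 352693.47 × 5.1% = 17987.37
Buyer bears: origin terminal 439.91 + freight 5547.94 + insurance 430.21 + destination terminal 784.65 + brokerage 110.62 + delivery 463.42 + duty 17987.37 = 25764.12
Landed cost = invoice 346275.41 + 25764.12 = 372039.53

Total landed cost: AUD 372039.53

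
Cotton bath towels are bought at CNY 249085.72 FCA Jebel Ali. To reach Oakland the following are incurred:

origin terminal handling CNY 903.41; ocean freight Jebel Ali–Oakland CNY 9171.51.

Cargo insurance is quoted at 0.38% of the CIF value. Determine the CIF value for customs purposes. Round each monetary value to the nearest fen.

CIF value: CNY 260149.21

Let C be the CIF value. C = FCA price + pre-shipment costs + freight + 0.38% × C
C − 0.38% × C = 249085.72 + 903.41 + 9171.51
0.9962 × C = 259160.64
C = 259160.64 / 0.9962 = 260149.21
Insurance premium = 0.38% × 260149.21 = 988.57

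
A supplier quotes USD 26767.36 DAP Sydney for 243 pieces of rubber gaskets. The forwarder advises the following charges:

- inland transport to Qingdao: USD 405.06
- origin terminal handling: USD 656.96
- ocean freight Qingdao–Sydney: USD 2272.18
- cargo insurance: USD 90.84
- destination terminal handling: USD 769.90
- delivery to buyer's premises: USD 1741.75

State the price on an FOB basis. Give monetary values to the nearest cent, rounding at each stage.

Not relevant to the conversion: inland to port, origin terminal — on the seller under both DAP and FOB; already in the DAP price and stays in the FOB price.
From DAP to FOB, the seller no longer bears: freight, insurance, destination terminal, delivery.
FOB price = 26767.36 − 2272.18 − 90.84 − 769.90 − 1741.75 = 21892.69

FOB price: USD 21892.69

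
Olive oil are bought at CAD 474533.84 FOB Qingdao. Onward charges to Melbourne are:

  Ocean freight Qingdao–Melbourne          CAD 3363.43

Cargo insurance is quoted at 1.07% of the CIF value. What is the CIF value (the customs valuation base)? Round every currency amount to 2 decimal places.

CIF value: CAD 483066.08

Let C be the CIF value. C = FOB price + freight + 1.07% × C
C − 1.07% × C = 474533.84 + 3363.43
0.9893 × C = 477897.27
C = 477897.27 / 0.9893 = 483066.08
Insurance premium = 1.07% × 483066.08 = 5168.81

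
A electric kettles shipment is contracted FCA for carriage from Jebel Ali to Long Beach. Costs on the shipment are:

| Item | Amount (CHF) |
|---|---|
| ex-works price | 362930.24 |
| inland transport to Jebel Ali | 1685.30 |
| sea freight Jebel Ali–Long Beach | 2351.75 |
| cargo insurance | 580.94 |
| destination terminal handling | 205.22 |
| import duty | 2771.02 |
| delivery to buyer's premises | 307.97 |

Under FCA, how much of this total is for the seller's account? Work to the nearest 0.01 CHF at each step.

FCA: the seller delivers export-cleared goods to the carrier; the buyer bears costs from that point.
Seller's account: goods 362930.24 + inland to port 1685.30 = 364615.54
Buyer's account: freight 2351.75 + insurance 580.94 + destination terminal 205.22 + duty 2771.02 + delivery 307.97 = 6216.90

Seller's account: CHF 364615.54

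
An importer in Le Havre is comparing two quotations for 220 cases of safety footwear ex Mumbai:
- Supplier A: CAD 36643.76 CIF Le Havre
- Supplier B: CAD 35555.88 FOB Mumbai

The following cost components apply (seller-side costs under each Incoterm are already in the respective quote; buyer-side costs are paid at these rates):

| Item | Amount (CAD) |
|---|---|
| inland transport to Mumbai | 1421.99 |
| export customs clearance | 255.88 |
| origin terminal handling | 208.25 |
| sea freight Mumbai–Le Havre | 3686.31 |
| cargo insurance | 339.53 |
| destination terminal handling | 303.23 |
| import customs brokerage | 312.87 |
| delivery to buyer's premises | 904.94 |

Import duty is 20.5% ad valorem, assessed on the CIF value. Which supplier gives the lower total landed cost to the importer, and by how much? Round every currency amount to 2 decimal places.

Supplier A (CIF):
The CIF price already equals the CIF value: 36643.76
Import duty = 36643.76 × 20.5% = 7511.97
Buyer bears (A): 303.23 + 312.87 + 904.94 = 1521.04
Landed cost (A) = invoice 36643.76 + 1521.04 + duty 7511.97 = 45676.77
Supplier B (FOB):
CIF value = FOB price + freight + insurance = 35555.88 + 3686.31 + 339.53 = 39581.72
Import duty = 39581.72 × 20.5% = 8114.25
Buyer bears (B): 3686.31 + 339.53 + 303.23 + 312.87 + 904.94 = 5546.88
Landed cost (B) = invoice 35555.88 + 5546.88 + duty 8114.25 = 49217.01
Difference = |45676.77 − 49217.01| = 3540.24

Supplier A is cheaper by CAD 3540.24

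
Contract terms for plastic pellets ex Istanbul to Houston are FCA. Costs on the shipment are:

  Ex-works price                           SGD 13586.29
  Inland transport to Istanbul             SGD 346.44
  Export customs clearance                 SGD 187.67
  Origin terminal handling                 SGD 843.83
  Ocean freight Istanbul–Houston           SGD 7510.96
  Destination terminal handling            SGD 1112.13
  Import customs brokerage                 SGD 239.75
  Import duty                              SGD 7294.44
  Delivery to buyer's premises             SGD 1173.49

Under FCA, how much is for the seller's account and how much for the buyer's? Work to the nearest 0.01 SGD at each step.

FCA: the seller delivers export-cleared goods to the carrier; the buyer bears costs from that point.
Seller's account: goods 13586.29 + inland to port 346.44 + export clearance 187.67 = 14120.40
Buyer's account: origin terminal 843.83 + freight 7510.96 + destination terminal 1112.13 + brokerage 239.75 + duty 7294.44 + delivery 1173.49 = 18174.60

Seller: SGD 14120.40; buyer: SGD 18174.60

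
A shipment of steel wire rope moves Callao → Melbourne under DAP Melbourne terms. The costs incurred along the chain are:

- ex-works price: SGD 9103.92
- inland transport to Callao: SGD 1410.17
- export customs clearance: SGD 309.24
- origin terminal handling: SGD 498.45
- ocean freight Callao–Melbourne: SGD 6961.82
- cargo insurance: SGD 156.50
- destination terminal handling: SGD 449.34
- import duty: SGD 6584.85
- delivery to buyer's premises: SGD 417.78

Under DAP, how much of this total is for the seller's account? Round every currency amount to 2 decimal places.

DAP: the seller bears all costs to the named destination except import duty and clearance.
Seller's account: goods 9103.92 + inland to port 1410.17 + export clearance 309.24 + origin terminal 498.45 + freight 6961.82 + insurance 156.50 + destination terminal 449.34 + delivery 417.78 = 19307.22
Buyer's account: duty 6584.85 = 6584.85

Seller's account: SGD 19307.22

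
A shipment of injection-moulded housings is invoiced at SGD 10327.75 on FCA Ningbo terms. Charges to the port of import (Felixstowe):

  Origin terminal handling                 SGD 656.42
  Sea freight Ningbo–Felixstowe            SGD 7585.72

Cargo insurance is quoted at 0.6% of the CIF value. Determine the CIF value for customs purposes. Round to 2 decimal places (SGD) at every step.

Let C be the CIF value. C = FCA price + pre-shipment costs + freight + 0.6% × C
C − 0.6% × C = 10327.75 + 656.42 + 7585.72
0.994 × C = 18569.89
C = 18569.89 / 0.994 = 18681.98
Insurance premium = 0.6% × 18681.98 = 112.09

CIF value: SGD 18681.98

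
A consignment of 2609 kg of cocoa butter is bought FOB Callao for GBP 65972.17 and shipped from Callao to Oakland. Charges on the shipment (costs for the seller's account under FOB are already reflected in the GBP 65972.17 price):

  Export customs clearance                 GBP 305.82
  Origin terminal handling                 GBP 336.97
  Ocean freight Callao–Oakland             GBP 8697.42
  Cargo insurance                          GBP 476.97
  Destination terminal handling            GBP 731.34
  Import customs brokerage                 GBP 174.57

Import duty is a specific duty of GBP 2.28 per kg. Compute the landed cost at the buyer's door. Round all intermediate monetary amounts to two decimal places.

Total landed cost: GBP 82000.99

FOB: the seller bears costs until goods are on board at the origin port; the buyer bears freight, insurance and all costs thereafter.
Already in the invoice (seller's account under FOB): export clearance, origin terminal — exclude.
CIF value = FOB price + freight + insurance = 65972.17 + 8697.42 + 476.97 = 75146.56
Import duty = 2609 × 2.28 = 5948.52
Buyer bears: freight 8697.42 + insurance 476.97 + destination terminal 731.34 + brokerage 174.57 + duty 5948.52 = 16028.82
Landed cost = invoice 65972.17 + 16028.82 = 82000.99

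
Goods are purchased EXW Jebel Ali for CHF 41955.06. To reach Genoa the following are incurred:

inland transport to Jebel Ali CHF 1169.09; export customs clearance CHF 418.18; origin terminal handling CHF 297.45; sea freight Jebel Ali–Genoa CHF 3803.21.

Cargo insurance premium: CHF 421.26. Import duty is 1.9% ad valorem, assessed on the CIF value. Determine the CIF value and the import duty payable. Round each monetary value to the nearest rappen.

CIF value: CHF 48064.25; import duty: CHF 913.22

CIF = EXW price + pre-shipment costs + freight + insurance
CIF = 41955.06 + 1169.09 + 418.18 + 297.45 + 3803.21 + 421.26 = 48064.25
Import duty = 48064.25 × 1.9% = 913.22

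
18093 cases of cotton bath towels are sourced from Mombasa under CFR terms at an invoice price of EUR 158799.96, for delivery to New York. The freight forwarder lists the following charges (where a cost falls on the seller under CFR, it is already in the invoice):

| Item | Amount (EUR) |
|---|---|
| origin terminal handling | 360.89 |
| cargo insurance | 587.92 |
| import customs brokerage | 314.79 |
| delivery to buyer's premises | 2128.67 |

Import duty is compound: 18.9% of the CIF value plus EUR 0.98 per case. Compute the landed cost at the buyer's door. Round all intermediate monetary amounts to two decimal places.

CFR: the seller pays costs through ocean freight to the destination port, but not insurance.
Already in the invoice (seller's account under CFR): origin terminal — exclude.
CIF value = CFR price + insurance = 158799.96 + 587.92 = 159387.88
Ad valorem component: 159387.88 × 18.9% = 30124.31
Specific component: 18093 × 0.98 = 17731.14
Import duty = 30124.31 + 17731.14 = 47855.45
Buyer bears: insurance 587.92 + brokerage 314.79 + delivery 2128.67 + duty 47855.45 = 50886.83
Landed cost = invoice 158799.96 + 50886.83 = 209686.79

Total landed cost: EUR 209686.79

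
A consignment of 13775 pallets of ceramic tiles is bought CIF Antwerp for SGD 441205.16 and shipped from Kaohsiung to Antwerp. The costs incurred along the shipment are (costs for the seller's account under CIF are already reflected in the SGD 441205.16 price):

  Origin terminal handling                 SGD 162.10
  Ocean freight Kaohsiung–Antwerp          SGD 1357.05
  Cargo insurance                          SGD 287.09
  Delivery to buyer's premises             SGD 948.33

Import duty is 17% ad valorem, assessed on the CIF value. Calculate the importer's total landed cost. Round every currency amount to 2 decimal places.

Total landed cost: SGD 517158.37

CIF: the seller pays costs through ocean freight and marine insurance to the destination port.
Already in the invoice (seller's account under CIF): origin terminal, freight, insurance — exclude.
The CIF price already equals the CIF value: 441205.16
Import duty = 441205.16 × 17% = 75004.88
Buyer bears: delivery 948.33 + duty 75004.88 = 75953.21
Landed cost = invoice 441205.16 + 75953.21 = 517158.37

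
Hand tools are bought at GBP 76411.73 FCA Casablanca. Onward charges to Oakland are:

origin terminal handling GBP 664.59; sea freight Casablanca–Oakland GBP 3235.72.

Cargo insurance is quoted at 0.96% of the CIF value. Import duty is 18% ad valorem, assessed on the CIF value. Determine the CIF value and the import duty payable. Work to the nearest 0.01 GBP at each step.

Let C be the CIF value. C = FCA price + pre-shipment costs + freight + 0.96% × C
C − 0.96% × C = 76411.73 + 664.59 + 3235.72
0.9904 × C = 80312.04
C = 80312.04 / 0.9904 = 81090.51
Insurance premium = 0.96% × 81090.51 = 778.47
Import duty = 81090.51 × 18% = 14596.29

CIF value: GBP 81090.51; import duty: GBP 14596.29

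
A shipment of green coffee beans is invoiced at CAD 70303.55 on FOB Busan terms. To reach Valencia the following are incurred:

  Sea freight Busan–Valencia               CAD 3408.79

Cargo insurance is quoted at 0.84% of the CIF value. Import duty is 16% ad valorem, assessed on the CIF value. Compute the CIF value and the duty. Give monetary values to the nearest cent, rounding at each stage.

Let C be the CIF value. C = FOB price + freight + 0.84% × C
C − 0.84% × C = 70303.55 + 3408.79
0.9916 × C = 73712.34
C = 73712.34 / 0.9916 = 74336.77
Insurance premium = 0.84% × 74336.77 = 624.43
Import duty = 74336.77 × 16% = 11893.88

CIF value: CAD 74336.77; import duty: CAD 11893.88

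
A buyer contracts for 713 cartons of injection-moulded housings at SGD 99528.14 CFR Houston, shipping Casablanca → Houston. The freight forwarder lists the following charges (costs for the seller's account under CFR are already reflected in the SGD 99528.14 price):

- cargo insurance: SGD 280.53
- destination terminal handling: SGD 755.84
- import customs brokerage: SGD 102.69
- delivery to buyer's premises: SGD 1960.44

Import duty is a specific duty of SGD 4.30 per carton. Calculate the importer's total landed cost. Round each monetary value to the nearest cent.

CFR: the seller pays costs through ocean freight to the destination port, but not insurance.
CIF value = CFR price + insurance = 99528.14 + 280.53 = 99808.67
Import duty = 713 × 4.30 = 3065.90
Buyer bears: insurance 280.53 + destination terminal 755.84 + brokerage 102.69 + delivery 1960.44 + duty 3065.90 = 6165.40
Landed cost = invoice 99528.14 + 6165.40 = 105693.54

Total landed cost: SGD 105693.54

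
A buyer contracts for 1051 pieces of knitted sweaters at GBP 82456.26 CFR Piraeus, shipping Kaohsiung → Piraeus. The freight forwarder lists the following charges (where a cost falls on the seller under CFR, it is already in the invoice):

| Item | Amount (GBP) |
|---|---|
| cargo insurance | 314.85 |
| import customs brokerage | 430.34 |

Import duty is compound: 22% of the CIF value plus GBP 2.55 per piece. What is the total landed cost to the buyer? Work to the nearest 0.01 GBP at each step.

Total landed cost: GBP 104091.14

CFR: the seller pays costs through ocean freight to the destination port, but not insurance.
CIF value = CFR price + insurance = 82456.26 + 314.85 = 82771.11
Ad valorem component: 82771.11 × 22% = 18209.64
Specific component: 1051 × 2.55 = 2680.05
Import duty = 18209.64 + 2680.05 = 20889.69
Buyer bears: insurance 314.85 + brokerage 430.34 + duty 20889.69 = 21634.88
Landed cost = invoice 82456.26 + 21634.88 = 104091.14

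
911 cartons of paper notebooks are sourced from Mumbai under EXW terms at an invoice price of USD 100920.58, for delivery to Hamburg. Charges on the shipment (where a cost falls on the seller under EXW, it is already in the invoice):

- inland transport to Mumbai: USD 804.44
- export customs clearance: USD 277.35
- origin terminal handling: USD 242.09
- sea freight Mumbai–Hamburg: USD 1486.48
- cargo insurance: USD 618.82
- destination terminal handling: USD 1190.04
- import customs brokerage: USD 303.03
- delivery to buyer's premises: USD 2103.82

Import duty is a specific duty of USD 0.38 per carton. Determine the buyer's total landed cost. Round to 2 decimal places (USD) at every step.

Total landed cost: USD 108292.83

EXW: the seller makes goods available at their premises; the buyer bears all onward costs.
CIF value = EXW price + inland to port + export clearance + origin terminal + freight + insurance = 100920.58 + 804.44 + 277.35 + 242.09 + 1486.48 + 618.82 = 104349.76
Import duty = 911 × 0.38 = 346.18
Buyer bears: inland to port 804.44 + export clearance 277.35 + origin terminal 242.09 + freight 1486.48 + insurance 618.82 + destination terminal 1190.04 + brokerage 303.03 + delivery 2103.82 + duty 346.18 = 7372.25
Landed cost = invoice 100920.58 + 7372.25 = 108292.83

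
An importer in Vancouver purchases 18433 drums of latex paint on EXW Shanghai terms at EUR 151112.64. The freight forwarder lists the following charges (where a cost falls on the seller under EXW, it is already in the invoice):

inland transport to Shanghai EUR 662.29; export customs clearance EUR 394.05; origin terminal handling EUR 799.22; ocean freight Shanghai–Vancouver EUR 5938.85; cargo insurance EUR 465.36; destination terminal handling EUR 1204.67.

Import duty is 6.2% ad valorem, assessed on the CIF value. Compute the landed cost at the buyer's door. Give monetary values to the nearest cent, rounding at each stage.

EXW: the seller makes goods available at their premises; the buyer bears all onward costs.
CIF value = EXW price + inland to port + export clearance + origin terminal + freight + insurance = 151112.64 + 662.29 + 394.05 + 799.22 + 5938.85 + 465.36 = 159372.41
Import duty = 159372.41 × 6.2% = 9881.09
Buyer bears: inland to port 662.29 + export clearance 394.05 + origin terminal 799.22 + freight 5938.85 + insurance 465.36 + destination terminal 1204.67 + duty 9881.09 = 19345.53
Landed cost = invoice 151112.64 + 19345.53 = 170458.17

Total landed cost: EUR 170458.17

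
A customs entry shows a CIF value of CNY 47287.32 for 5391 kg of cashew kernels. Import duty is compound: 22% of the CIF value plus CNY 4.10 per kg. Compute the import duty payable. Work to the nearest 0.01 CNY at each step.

Ad valorem component: 47287.32 × 22% = 10403.21
Specific component: 5391 × 4.10 = 22103.10
Import duty = 10403.21 + 22103.10 = 32506.31

Import duty: CNY 32506.31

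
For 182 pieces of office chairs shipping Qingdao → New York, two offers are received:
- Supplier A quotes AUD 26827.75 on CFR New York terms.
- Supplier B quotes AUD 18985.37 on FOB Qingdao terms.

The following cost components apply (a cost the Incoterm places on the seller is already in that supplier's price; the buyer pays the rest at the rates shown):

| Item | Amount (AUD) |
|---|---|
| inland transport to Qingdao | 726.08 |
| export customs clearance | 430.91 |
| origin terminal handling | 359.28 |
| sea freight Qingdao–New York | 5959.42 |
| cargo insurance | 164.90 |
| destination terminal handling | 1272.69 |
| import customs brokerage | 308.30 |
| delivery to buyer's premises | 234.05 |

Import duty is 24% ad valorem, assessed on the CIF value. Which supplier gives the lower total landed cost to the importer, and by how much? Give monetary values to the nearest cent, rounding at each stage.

Supplier B is cheaper by AUD 2334.87

Supplier A (CFR):
CIF value = CFR price + insurance = 26827.75 + 164.90 = 26992.65
Import duty = 26992.65 × 24% = 6478.24
Buyer bears (A): 164.90 + 1272.69 + 308.30 + 234.05 = 1979.94
Landed cost (A) = invoice 26827.75 + 1979.94 + duty 6478.24 = 35285.93
Supplier B (FOB):
CIF value = FOB price + freight + insurance = 18985.37 + 5959.42 + 164.90 = 25109.69
Import duty = 25109.69 × 24% = 6026.33
Buyer bears (B): 5959.42 + 164.90 + 1272.69 + 308.30 + 234.05 = 7939.36
Landed cost (B) = invoice 18985.37 + 7939.36 + duty 6026.33 = 32951.06
Difference = |35285.93 − 32951.06| = 2334.87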